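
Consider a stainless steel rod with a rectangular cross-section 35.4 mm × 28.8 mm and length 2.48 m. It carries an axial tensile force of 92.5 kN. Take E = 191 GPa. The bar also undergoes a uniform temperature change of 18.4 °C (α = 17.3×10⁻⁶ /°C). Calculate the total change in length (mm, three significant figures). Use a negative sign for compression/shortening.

1.97 mm

A = 1020 mm².
δ_mech = NL/(AE) = 92500·2480/(1020·191000) = 1.178 mm.
δ_thermal = αLΔT = 17.3e-6·2480·18.4 = 0.7894 mm.
δ = δ_mech + δ_thermal = 1.967 mm.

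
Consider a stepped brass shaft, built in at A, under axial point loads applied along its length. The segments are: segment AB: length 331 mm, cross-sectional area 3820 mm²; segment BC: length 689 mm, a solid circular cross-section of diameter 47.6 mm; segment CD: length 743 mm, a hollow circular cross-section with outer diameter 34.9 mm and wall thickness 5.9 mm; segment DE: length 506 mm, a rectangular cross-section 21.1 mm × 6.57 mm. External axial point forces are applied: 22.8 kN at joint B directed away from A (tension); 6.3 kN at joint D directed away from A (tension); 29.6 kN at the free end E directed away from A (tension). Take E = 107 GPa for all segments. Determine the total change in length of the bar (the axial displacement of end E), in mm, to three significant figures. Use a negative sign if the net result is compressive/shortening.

1.65 mm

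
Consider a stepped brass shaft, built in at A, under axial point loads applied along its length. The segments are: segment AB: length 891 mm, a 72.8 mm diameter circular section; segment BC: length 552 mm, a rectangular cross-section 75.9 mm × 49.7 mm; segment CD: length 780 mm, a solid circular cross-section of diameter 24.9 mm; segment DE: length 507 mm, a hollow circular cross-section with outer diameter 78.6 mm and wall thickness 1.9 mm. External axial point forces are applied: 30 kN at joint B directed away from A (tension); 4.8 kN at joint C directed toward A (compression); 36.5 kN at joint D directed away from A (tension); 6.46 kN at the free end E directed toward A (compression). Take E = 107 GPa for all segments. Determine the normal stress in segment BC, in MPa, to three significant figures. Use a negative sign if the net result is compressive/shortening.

Internal axial forces (sectioning from the free end, tension +): N_DE = -6.46 kN, N_CD = 30.04 kN, N_BC = 25.24 kN, N_AB = 55.24 kN.
A_BC = 3772 mm².
σ_BC = N_BC/A_BC = 25240/3772 = 6.691 MPa.

6.69 MPa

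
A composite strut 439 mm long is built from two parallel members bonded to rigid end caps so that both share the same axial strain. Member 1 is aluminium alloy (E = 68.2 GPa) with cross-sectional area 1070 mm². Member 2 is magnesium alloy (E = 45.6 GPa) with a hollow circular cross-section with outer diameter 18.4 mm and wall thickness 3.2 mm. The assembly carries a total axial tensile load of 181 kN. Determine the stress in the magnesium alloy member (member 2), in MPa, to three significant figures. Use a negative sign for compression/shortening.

A_2 = 152.8 mm².
Equal strain + equilibrium ⇒ each member carries load in proportion to AE: A₁E₁ = 72970000 N, A₂E₂ = 6968000 N, ΣAE = 79940000 N.
σ₂ = P·E₂/ΣAE = 181000·45600/79940000 = 103.2 MPa.

103 MPa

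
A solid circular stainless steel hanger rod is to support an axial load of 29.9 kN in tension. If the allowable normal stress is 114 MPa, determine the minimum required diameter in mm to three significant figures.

Required area A ≥ P/σ_allow = 29900/114 = 262.3 mm².
For a solid circular section, d ≥ √(4A/π) = 18.27 mm.

18.3 mm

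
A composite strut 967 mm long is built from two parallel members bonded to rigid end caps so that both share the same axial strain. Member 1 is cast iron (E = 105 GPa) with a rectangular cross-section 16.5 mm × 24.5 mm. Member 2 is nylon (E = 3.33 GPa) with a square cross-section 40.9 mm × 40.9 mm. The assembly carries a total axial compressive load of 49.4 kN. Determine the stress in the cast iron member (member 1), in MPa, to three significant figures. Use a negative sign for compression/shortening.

-108 MPa

A_1 = 404.2 mm².
A_2 = 1673 mm².
Equal strain + equilibrium ⇒ each member carries load in proportion to AE: A₁E₁ = 42450000 N, A₂E₂ = 5570000 N, ΣAE = 48020000 N.
σ₁ = P·E₁/ΣAE = -49400·105000/48020000 = -108 MPa.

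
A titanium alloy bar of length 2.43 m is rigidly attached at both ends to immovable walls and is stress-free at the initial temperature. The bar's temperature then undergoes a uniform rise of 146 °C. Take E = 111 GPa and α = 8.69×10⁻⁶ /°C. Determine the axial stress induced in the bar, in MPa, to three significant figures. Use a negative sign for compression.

-141 MPa

Free thermal expansion αLΔT = 8.69e-6 · 2430 · 146 = 3.083 mm.
The walls impose strain ε = −(3.083)/2430 = -1.2687e-03; σ = Eε = 111000 · -1.2687e-03 = -140.8 MPa.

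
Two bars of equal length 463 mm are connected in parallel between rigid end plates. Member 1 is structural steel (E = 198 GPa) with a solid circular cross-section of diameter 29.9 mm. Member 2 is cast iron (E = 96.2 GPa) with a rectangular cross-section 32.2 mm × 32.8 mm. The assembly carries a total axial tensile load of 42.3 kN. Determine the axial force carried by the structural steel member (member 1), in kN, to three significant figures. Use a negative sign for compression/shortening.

24.4 kN

A_1 = 702.2 mm².
A_2 = 1056 mm².
Equal strain + equilibrium ⇒ each member carries load in proportion to AE: A₁E₁ = 139000000 N, A₂E₂ = 101600000 N, ΣAE = 240600000 N.
F₁ = P·A₁E₁/ΣAE = 42300·139000000/240600000 = 24440 N.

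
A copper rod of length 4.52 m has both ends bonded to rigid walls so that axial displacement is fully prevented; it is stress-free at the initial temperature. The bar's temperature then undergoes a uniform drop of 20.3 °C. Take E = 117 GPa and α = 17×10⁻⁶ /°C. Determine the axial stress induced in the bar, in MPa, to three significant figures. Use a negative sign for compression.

40.4 MPa

Free thermal expansion αLΔT = 17e-6 · 4520 · -20.3 = -1.56 mm.
The walls impose strain ε = −(-1.56)/4520 = 3.4510e-04; σ = Eε = 117000 · 3.4510e-04 = 40.38 MPa.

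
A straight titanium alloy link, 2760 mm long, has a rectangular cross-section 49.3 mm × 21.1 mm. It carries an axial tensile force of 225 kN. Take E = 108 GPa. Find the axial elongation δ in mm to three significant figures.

A = 1040 mm².
δ_mech = NL/(AE) = 225000·2760/(1040·108000) = 5.528 mm.

5.53 mm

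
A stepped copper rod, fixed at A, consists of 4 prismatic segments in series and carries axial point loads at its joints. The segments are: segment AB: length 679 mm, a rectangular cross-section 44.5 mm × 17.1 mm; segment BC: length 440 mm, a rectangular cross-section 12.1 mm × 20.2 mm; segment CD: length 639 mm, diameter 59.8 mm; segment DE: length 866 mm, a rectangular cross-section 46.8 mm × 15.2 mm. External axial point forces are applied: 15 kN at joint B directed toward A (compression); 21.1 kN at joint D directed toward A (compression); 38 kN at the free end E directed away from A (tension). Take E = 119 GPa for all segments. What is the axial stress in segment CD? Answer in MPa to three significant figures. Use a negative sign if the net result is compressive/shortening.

Internal axial forces (sectioning from the free end, tension +): N_DE = 38 kN, N_CD = 16.9 kN, N_BC = 16.9 kN, N_AB = 1.9 kN.
A_CD = 2809 mm².
σ_CD = N_CD/A_CD = 16900/2809 = 6.017 MPa.

6.02 MPa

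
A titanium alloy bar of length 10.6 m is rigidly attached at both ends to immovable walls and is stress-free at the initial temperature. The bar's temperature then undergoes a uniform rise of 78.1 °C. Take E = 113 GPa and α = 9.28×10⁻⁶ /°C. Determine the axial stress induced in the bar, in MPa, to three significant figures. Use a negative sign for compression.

Free thermal expansion αLΔT = 9.28e-6 · 10600 · 78.1 = 7.683 mm.
The walls impose strain ε = −(7.683)/10600 = -7.2477e-04; σ = Eε = 113000 · -7.2477e-04 = -81.9 MPa.

-81.9 MPa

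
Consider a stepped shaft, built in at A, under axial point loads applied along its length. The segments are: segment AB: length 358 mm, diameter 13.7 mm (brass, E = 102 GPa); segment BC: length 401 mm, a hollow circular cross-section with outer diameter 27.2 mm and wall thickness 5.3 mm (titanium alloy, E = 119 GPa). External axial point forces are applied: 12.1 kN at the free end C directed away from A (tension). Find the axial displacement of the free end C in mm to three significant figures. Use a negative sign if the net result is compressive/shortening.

Internal axial forces (sectioning from the free end, tension +): N_BC = 12.1 kN, N_AB = 12.1 kN.
A_AB = 147.4 mm².
A_BC = 364.6 mm².
δ_AB = 12100·358/(147.4·102000) = 0.2881 mm
δ_BC = 12100·401/(364.6·119000) = 0.1118 mm
δ = Σδ_i = 0.3999 mm.

0.400 mm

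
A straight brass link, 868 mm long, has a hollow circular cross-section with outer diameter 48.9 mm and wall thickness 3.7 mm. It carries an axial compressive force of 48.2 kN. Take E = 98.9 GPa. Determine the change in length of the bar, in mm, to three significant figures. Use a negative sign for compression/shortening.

-0.805 mm

A = 525.4 mm².
δ_mech = NL/(AE) = -48200·868/(525.4·98900) = -0.8052 mm.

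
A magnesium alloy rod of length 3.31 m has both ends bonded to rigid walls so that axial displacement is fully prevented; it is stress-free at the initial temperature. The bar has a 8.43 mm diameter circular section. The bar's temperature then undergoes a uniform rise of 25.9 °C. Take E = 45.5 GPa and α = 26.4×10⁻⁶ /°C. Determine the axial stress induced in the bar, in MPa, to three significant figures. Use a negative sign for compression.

Free thermal expansion αLΔT = 26.4e-6 · 3310 · 25.9 = 2.263 mm.
The walls impose strain ε = −(2.263)/3310 = -6.8376e-04; σ = Eε = 45500 · -6.8376e-04 = -31.11 MPa.

-31.1 MPa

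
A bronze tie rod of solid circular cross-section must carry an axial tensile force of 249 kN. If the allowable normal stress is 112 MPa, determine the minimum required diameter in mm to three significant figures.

53.2 mm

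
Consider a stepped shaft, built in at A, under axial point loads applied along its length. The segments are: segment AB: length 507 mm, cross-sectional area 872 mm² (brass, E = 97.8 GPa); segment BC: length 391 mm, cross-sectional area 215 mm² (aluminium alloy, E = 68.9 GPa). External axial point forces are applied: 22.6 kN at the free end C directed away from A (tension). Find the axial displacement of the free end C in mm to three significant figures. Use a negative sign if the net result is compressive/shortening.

0.731 mm

Internal axial forces (sectioning from the free end, tension +): N_BC = 22.6 kN, N_AB = 22.6 kN.
δ_AB = 22600·507/(872·97800) = 0.1344 mm
δ_BC = 22600·391/(215·68900) = 0.5965 mm
δ = Σδ_i = 0.7309 mm.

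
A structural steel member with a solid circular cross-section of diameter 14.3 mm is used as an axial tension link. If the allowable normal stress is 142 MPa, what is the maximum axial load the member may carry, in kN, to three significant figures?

22.8 kN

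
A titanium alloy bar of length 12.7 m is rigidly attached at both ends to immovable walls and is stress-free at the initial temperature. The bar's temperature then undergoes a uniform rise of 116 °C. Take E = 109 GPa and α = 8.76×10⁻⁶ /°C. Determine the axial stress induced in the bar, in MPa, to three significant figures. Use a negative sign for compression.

Free thermal expansion αLΔT = 8.76e-6 · 12700 · 116 = 12.91 mm.
The walls impose strain ε = −(12.91)/12700 = -1.0162e-03; σ = Eε = 109000 · -1.0162e-03 = -110.8 MPa.

-111 MPa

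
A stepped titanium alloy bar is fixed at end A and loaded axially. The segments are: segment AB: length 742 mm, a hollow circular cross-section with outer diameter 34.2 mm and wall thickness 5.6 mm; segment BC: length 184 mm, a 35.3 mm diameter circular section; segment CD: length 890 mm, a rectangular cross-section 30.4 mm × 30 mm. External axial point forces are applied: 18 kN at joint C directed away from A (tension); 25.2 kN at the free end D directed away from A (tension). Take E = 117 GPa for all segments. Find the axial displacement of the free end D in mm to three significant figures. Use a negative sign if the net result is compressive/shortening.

0.824 mm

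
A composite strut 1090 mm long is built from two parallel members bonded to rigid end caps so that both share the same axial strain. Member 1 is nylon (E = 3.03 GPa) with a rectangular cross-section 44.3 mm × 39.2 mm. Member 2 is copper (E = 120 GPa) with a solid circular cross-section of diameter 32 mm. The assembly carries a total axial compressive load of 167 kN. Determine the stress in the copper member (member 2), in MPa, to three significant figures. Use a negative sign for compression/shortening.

A_1 = 1737 mm².
A_2 = 804.2 mm².
Equal strain + equilibrium ⇒ each member carries load in proportion to AE: A₁E₁ = 5262000 N, A₂E₂ = 96510000 N, ΣAE = 101800000 N.
σ₂ = P·E₂/ΣAE = -167000·120000/101800000 = -196.9 MPa.

-197 MPa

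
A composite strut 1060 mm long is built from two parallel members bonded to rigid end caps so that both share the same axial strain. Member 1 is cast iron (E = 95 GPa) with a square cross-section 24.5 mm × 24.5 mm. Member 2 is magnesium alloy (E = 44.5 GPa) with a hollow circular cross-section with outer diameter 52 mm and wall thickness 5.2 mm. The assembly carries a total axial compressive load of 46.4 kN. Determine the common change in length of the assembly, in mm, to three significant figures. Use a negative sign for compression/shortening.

A_1 = 600.2 mm².
A_2 = 764.5 mm².
Equal strain + equilibrium ⇒ each member carries load in proportion to AE: A₁E₁ = 57020000 N, A₂E₂ = 34020000 N, ΣAE = 91050000 N.
δ = PL/ΣAE = -46400·1060/91050000 = -0.5402 mm.

-0.540 mm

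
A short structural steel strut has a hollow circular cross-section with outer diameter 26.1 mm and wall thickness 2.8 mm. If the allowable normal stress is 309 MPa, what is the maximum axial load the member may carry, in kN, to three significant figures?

63.3 kN

A = 205 mm².
P_max = σ_allow · A = 309 · 205 = 63330 N = 63.33 kN.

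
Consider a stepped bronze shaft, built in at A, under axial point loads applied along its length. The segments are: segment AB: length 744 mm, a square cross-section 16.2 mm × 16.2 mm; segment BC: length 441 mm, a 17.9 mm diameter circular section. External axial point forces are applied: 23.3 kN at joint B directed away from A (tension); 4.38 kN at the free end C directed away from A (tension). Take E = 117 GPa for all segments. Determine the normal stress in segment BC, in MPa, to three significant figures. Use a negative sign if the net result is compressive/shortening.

17.4 MPa

Internal axial forces (sectioning from the free end, tension +): N_BC = 4.38 kN, N_AB = 27.68 kN.
A_BC = 251.6 mm².
σ_BC = N_BC/A_BC = 4380/251.6 = 17.41 MPa.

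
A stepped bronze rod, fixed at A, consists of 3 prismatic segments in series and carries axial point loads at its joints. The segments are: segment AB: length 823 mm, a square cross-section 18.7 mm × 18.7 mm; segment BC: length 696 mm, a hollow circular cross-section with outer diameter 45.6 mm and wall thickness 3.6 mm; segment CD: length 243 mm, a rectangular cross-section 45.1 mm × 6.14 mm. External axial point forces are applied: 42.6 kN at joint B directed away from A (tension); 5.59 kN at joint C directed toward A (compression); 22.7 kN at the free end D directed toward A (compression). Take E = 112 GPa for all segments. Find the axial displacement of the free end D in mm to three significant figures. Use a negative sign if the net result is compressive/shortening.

Internal axial forces (sectioning from the free end, tension +): N_CD = -22.7 kN, N_BC = -28.29 kN, N_AB = 14.31 kN.
A_AB = 349.7 mm².
A_BC = 475 mm².
A_CD = 276.9 mm².
δ_AB = 14310·823/(349.7·112000) = 0.3007 mm
δ_BC = -28290·696/(475·112000) = -0.3701 mm
δ_CD = -22700·243/(276.9·112000) = -0.1779 mm
δ = Σδ_i = -0.2473 mm.

-0.247 mm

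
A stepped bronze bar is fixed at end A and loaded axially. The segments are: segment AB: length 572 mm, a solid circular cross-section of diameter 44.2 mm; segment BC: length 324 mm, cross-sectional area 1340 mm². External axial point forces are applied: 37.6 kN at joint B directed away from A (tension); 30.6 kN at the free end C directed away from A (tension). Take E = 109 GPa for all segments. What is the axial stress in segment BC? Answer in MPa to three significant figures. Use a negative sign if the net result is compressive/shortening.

Internal axial forces (sectioning from the free end, tension +): N_BC = 30.6 kN, N_AB = 68.2 kN.
σ_BC = N_BC/A_BC = 30600/1340 = 22.84 MPa.

22.8 MPa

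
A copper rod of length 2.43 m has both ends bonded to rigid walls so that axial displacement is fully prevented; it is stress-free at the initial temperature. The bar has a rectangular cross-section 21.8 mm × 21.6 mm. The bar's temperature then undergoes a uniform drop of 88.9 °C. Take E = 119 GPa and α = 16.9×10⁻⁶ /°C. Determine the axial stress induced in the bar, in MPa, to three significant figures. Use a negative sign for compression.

Free thermal expansion αLΔT = 16.9e-6 · 2430 · -88.9 = -3.651 mm.
The walls impose strain ε = −(-3.651)/2430 = 1.5024e-03; σ = Eε = 119000 · 1.5024e-03 = 178.8 MPa.

179 MPa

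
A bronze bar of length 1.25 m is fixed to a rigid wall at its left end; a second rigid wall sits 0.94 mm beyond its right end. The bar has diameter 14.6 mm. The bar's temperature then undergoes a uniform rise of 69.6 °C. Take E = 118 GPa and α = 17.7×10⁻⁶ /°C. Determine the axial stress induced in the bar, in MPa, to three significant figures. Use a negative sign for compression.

-56.6 MPa

Free thermal expansion αLΔT = 17.7e-6 · 1250 · 69.6 = 1.54 mm.
The walls engage after the gap closes; constrained expansion = 1.54 − 0.94 = 0.5999 mm.
The walls impose strain ε = −(0.5999)/1250 = -4.7992e-04; σ = Eε = 118000 · -4.7992e-04 = -56.63 MPa.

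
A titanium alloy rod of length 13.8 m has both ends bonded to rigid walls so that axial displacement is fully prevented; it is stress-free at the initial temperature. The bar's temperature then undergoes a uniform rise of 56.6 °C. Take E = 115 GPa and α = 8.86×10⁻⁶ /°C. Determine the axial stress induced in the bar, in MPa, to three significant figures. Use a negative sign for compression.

Free thermal expansion αLΔT = 8.86e-6 · 13800 · 56.6 = 6.92 mm.
The walls impose strain ε = −(6.92)/13800 = -5.0148e-04; σ = Eε = 115000 · -5.0148e-04 = -57.67 MPa.

-57.7 MPa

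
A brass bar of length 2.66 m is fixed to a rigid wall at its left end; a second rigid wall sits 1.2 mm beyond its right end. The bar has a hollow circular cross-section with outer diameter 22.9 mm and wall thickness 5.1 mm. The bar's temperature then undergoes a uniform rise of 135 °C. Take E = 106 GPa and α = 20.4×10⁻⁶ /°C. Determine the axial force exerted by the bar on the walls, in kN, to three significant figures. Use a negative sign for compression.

-69.6 kN

Free thermal expansion αLΔT = 20.4e-6 · 2660 · 135 = 7.326 mm.
The walls engage after the gap closes; constrained expansion = 7.326 − 1.2 = 6.126 mm.
The walls impose strain ε = −(6.126)/2660 = -2.3029e-03; σ = Eε = 106000 · -2.3029e-03 = -244.1 MPa.
Wall reaction R = σ·A = -244.1·285.2 = -69620 N = -69.62 kN.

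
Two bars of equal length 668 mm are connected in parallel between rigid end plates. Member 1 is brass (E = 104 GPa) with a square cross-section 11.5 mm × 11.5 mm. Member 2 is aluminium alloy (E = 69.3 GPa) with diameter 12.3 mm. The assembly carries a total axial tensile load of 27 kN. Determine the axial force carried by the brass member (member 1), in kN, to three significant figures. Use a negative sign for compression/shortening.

16.9 kN

A_1 = 132.2 mm².
A_2 = 118.8 mm².
Equal strain + equilibrium ⇒ each member carries load in proportion to AE: A₁E₁ = 13750000 N, A₂E₂ = 8234000 N, ΣAE = 21990000 N.
F₁ = P·A₁E₁/ΣAE = 27000·13750000/21990000 = 16890 N.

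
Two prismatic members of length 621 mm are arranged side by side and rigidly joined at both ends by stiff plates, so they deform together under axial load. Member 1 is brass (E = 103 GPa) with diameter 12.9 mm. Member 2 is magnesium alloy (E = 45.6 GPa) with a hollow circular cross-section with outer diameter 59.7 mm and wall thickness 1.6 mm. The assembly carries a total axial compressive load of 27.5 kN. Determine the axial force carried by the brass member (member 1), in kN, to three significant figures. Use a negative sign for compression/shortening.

-13.8 kN

A_1 = 130.7 mm².
A_2 = 292 mm².
Equal strain + equilibrium ⇒ each member carries load in proportion to AE: A₁E₁ = 13460000 N, A₂E₂ = 13320000 N, ΣAE = 26780000 N.
F₁ = P·A₁E₁/ΣAE = -27500·13460000/26780000 = -13820 N.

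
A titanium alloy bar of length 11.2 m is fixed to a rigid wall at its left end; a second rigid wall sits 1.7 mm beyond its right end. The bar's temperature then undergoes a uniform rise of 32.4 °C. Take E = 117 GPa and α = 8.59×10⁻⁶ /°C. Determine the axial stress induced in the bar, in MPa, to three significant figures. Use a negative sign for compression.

Free thermal expansion αLΔT = 8.59e-6 · 11200 · 32.4 = 3.117 mm.
The walls engage after the gap closes; constrained expansion = 3.117 − 1.7 = 1.417 mm.
The walls impose strain ε = −(1.417)/11200 = -1.2653e-04; σ = Eε = 117000 · -1.2653e-04 = -14.8 MPa.

-14.8 MPa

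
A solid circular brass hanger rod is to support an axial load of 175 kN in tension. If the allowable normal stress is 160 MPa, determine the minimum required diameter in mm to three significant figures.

37.3 mm

Required area A ≥ P/σ_allow = 175000/160 = 1094 mm².
For a solid circular section, d ≥ √(4A/π) = 37.32 mm.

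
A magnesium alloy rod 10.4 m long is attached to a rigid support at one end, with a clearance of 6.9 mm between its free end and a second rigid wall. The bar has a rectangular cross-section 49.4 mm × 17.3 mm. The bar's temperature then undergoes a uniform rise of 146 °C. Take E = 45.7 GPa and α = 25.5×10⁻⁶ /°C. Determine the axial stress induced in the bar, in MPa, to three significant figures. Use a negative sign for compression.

-140 MPa

Free thermal expansion αLΔT = 25.5e-6 · 10400 · 146 = 38.72 mm.
The walls engage after the gap closes; constrained expansion = 38.72 − 6.9 = 31.82 mm.
The walls impose strain ε = −(31.82)/10400 = -3.0595e-03; σ = Eε = 45700 · -3.0595e-03 = -139.8 MPa.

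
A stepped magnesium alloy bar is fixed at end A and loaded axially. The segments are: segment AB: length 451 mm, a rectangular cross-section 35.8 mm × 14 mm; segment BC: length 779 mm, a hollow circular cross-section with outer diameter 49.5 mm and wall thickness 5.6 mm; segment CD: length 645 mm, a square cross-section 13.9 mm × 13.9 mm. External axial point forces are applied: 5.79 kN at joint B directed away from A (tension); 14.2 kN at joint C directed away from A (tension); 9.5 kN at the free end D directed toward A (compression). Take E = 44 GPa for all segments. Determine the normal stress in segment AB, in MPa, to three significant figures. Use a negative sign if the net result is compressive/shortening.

20.9 MPa

Internal axial forces (sectioning from the free end, tension +): N_CD = -9.5 kN, N_BC = 4.7 kN, N_AB = 10.49 kN.
A_AB = 501.2 mm².
σ_AB = N_AB/A_AB = 10490/501.2 = 20.93 MPa.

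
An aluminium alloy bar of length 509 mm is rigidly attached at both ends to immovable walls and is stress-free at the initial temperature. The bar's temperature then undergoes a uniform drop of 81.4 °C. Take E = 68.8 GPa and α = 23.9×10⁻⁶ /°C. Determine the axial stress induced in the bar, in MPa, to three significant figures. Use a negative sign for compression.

134 MPa

Free thermal expansion αLΔT = 23.9e-6 · 509 · -81.4 = -0.9902 mm.
The walls impose strain ε = −(-0.9902)/509 = 1.9455e-03; σ = Eε = 68800 · 1.9455e-03 = 133.8 MPa.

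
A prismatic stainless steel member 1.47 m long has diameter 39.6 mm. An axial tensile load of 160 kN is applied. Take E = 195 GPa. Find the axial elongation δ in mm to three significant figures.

A = 1232 mm².
δ_mech = NL/(AE) = 160000·1470/(1232·195000) = 0.9793 mm.

0.979 mm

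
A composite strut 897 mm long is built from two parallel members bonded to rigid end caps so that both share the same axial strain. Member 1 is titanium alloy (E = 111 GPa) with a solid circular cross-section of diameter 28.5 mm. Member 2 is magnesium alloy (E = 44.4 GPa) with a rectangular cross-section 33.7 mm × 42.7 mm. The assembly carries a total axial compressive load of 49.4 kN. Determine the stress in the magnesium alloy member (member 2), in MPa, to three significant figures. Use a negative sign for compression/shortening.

-16.3 MPa

A_1 = 637.9 mm².
A_2 = 1439 mm².
Equal strain + equilibrium ⇒ each member carries load in proportion to AE: A₁E₁ = 70810000 N, A₂E₂ = 63890000 N, ΣAE = 134700000 N.
σ₂ = P·E₂/ΣAE = -49400·44400/134700000 = -16.28 MPa.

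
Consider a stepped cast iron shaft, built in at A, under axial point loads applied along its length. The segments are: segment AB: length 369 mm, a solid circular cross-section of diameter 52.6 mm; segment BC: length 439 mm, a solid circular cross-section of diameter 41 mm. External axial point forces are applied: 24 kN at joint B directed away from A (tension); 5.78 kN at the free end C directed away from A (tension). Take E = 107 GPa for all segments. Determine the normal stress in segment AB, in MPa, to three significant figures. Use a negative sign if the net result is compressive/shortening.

13.7 MPa

Internal axial forces (sectioning from the free end, tension +): N_BC = 5.78 kN, N_AB = 29.78 kN.
A_AB = 2173 mm².
σ_AB = N_AB/A_AB = 29780/2173 = 13.7 MPa.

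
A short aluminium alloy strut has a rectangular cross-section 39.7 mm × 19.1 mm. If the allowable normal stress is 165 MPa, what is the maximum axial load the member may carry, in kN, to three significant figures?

A = 758.3 mm².
P_max = σ_allow · A = 165 · 758.3 = 125100 N = 125.1 kN.

125 kN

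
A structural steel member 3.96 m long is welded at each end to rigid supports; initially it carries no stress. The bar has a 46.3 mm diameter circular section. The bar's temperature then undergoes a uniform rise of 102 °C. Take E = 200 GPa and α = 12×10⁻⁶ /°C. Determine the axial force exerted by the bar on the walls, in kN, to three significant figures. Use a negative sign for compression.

-412 kN

Free thermal expansion αLΔT = 12e-6 · 3960 · 102 = 4.847 mm.
The walls impose strain ε = −(4.847)/3960 = -1.2240e-03; σ = Eε = 200000 · -1.2240e-03 = -244.8 MPa.
Wall reaction R = σ·A = -244.8·1684 = -412200 N = -412.2 kN.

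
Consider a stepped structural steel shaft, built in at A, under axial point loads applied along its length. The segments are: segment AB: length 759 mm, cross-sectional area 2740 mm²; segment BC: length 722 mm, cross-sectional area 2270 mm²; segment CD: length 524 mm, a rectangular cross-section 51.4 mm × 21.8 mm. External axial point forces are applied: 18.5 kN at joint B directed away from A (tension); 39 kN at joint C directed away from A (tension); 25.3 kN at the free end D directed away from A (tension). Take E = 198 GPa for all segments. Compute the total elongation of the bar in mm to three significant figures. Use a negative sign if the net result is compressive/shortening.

Internal axial forces (sectioning from the free end, tension +): N_CD = 25.3 kN, N_BC = 64.3 kN, N_AB = 82.8 kN.
A_CD = 1121 mm².
δ_AB = 82800·759/(2740·198000) = 0.1158 mm
δ_BC = 64300·722/(2270·198000) = 0.1033 mm
δ_CD = 25300·524/(1121·198000) = 0.05975 mm
δ = Σδ_i = 0.2789 mm.

0.279 mm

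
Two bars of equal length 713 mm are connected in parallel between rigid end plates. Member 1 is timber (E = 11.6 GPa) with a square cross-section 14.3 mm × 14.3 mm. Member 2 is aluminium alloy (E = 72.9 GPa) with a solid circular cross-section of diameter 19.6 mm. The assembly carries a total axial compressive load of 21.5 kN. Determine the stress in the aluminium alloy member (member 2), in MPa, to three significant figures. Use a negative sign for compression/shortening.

A_1 = 204.5 mm².
A_2 = 301.7 mm².
Equal strain + equilibrium ⇒ each member carries load in proportion to AE: A₁E₁ = 2372000 N, A₂E₂ = 22000000 N, ΣAE = 24370000 N.
σ₂ = P·E₂/ΣAE = -21500·72900/24370000 = -64.32 MPa.

-64.3 MPa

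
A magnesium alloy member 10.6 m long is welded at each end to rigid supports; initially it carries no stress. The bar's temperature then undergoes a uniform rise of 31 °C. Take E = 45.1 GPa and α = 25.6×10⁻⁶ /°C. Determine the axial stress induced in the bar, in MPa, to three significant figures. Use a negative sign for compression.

Free thermal expansion αLΔT = 25.6e-6 · 10600 · 31 = 8.412 mm.
The walls impose strain ε = −(8.412)/10600 = -7.9360e-04; σ = Eε = 45100 · -7.9360e-04 = -35.79 MPa.

-35.8 MPa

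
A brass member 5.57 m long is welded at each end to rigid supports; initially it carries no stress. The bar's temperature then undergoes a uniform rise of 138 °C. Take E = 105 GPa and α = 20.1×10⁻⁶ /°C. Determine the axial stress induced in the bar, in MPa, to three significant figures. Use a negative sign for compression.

Free thermal expansion αLΔT = 20.1e-6 · 5570 · 138 = 15.45 mm.
The walls impose strain ε = −(15.45)/5570 = -2.7738e-03; σ = Eε = 105000 · -2.7738e-03 = -291.2 MPa.

-291 MPa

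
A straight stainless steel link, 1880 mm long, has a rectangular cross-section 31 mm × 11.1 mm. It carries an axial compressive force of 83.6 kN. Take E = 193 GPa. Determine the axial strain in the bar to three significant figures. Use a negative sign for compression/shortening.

A = 344.1 mm².
σ = N/A = -243 MPa; ε = σ/E = -243/193000 = -1.259e-03.

-0.00126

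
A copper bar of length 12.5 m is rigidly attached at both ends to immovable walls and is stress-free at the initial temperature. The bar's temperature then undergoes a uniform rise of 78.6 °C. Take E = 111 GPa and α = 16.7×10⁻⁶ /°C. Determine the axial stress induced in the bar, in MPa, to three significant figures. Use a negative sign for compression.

-146 MPa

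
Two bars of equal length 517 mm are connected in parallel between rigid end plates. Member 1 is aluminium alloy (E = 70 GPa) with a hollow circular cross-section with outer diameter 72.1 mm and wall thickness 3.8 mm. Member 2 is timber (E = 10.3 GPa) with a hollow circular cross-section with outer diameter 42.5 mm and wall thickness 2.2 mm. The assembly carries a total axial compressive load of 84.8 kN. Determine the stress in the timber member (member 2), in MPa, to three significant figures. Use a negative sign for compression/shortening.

A_1 = 815.4 mm².
A_2 = 278.5 mm².
Equal strain + equilibrium ⇒ each member carries load in proportion to AE: A₁E₁ = 57080000 N, A₂E₂ = 2869000 N, ΣAE = 59940000 N.
σ₂ = P·E₂/ΣAE = -84800·10300/59940000 = -14.57 MPa.

-14.6 MPa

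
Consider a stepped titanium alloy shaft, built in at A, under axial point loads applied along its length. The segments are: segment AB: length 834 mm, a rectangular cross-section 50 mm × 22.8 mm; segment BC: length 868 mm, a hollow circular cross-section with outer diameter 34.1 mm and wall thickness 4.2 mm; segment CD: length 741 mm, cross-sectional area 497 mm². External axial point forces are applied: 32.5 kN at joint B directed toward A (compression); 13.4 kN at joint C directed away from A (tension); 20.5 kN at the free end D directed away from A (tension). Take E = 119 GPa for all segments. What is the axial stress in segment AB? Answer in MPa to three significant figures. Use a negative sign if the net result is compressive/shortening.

1.23 MPa

Internal axial forces (sectioning from the free end, tension +): N_CD = 20.5 kN, N_BC = 33.9 kN, N_AB = 1.4 kN.
A_AB = 1140 mm².
σ_AB = N_AB/A_AB = 1400/1140 = 1.228 MPa.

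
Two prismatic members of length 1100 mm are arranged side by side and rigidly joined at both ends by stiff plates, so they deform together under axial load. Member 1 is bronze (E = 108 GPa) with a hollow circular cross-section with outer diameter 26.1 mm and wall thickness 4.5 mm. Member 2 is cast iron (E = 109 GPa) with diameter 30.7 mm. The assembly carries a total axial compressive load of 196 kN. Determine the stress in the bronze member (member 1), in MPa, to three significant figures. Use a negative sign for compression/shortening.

A_1 = 305.4 mm².
A_2 = 740.2 mm².
Equal strain + equilibrium ⇒ each member carries load in proportion to AE: A₁E₁ = 32980000 N, A₂E₂ = 80690000 N, ΣAE = 113700000 N.
σ₁ = P·E₁/ΣAE = -196000·108000/113700000 = -186.2 MPa.

-186 MPa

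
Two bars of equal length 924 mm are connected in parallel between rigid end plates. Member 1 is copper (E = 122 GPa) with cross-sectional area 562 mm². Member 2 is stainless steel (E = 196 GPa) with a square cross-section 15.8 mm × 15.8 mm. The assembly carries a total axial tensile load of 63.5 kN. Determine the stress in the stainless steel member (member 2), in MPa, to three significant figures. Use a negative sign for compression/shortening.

106 MPa

A_2 = 249.6 mm².
Equal strain + equilibrium ⇒ each member carries load in proportion to AE: A₁E₁ = 68560000 N, A₂E₂ = 48930000 N, ΣAE = 117500000 N.
σ₂ = P·E₂/ΣAE = 63500·196000/117500000 = 105.9 MPa.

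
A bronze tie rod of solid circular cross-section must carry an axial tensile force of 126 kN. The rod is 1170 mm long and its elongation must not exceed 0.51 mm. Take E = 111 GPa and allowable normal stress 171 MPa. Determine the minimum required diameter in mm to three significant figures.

Required area A ≥ P/σ_allow = 126000/171 = 736.8 mm².
For a solid circular section, d ≥ √(4A/π) = 30.63 mm.
Elongation limit: A ≥ PL/(Eδ_allow) = 126000·1170/(111000·0.51) = 2604 mm² ⇒ d ≥ 57.58 mm.
The elongation limit governs.

57.6 mm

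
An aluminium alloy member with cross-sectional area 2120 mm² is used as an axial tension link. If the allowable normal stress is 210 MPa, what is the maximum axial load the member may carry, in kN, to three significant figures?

445 kN

P_max = σ_allow · A = 210 · 2120 = 445200 N = 445.2 kN.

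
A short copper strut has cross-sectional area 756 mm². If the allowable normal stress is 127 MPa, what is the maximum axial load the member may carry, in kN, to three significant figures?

P_max = σ_allow · A = 127 · 756 = 96010 N = 96.01 kN.

96.0 kN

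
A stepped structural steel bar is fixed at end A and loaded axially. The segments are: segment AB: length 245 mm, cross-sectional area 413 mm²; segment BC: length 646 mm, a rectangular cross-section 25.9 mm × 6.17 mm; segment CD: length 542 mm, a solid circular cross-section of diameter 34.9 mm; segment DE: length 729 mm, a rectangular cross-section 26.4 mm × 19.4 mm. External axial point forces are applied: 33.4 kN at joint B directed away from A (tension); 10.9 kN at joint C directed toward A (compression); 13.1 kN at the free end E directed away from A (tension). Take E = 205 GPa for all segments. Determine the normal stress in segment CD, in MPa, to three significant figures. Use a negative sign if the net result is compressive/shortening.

13.7 MPa

Internal axial forces (sectioning from the free end, tension +): N_DE = 13.1 kN, N_CD = 13.1 kN, N_BC = 2.2 kN, N_AB = 35.6 kN.
A_CD = 956.6 mm².
σ_CD = N_CD/A_CD = 13100/956.6 = 13.69 MPa.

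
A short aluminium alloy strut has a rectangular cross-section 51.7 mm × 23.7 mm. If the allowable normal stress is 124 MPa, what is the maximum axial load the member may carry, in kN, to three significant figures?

152 kN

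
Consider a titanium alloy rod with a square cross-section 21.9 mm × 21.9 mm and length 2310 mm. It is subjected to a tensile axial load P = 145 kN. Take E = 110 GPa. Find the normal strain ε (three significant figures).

A = 479.6 mm².
σ = N/A = 302.3 MPa; ε = σ/E = 302.3/110000 = 2.748e-03.

0.00275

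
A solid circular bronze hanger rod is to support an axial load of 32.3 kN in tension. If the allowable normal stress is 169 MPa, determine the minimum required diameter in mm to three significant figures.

15.6 mm

Required area A ≥ P/σ_allow = 32300/169 = 191.1 mm².
For a solid circular section, d ≥ √(4A/π) = 15.6 mm.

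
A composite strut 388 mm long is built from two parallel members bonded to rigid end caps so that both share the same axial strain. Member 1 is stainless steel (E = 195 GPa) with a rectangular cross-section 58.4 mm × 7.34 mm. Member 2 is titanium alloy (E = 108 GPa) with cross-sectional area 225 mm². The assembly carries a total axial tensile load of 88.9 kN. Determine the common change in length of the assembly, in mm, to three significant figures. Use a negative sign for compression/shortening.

0.320 mm

A_1 = 428.7 mm².
Equal strain + equilibrium ⇒ each member carries load in proportion to AE: A₁E₁ = 83590000 N, A₂E₂ = 24300000 N, ΣAE = 107900000 N.
δ = PL/ΣAE = 88900·388/107900000 = 0.3197 mm.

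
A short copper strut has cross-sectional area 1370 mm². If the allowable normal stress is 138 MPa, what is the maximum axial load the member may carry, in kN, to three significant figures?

189 kN

P_max = σ_allow · A = 138 · 1370 = 189100 N = 189.1 kN.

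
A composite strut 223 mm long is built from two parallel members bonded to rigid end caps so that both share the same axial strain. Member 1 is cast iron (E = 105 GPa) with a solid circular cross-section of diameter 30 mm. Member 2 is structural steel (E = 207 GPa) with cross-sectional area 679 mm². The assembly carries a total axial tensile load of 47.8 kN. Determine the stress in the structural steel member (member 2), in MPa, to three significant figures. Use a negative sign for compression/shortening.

46.1 MPa

A_1 = 706.9 mm².
Equal strain + equilibrium ⇒ each member carries load in proportion to AE: A₁E₁ = 74220000 N, A₂E₂ = 140600000 N, ΣAE = 214800000 N.
σ₂ = P·E₂/ΣAE = 47800·207000/214800000 = 46.07 MPa.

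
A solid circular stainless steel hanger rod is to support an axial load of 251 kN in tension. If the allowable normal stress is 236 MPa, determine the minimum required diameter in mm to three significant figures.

36.8 mm

Required area A ≥ P/σ_allow = 251000/236 = 1064 mm².
For a solid circular section, d ≥ √(4A/π) = 36.8 mm.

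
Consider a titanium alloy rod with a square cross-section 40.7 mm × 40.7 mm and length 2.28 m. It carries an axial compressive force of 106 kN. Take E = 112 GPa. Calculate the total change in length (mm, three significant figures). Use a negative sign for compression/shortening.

A = 1656 mm².
δ_mech = NL/(AE) = -106000·2280/(1656·112000) = -1.303 mm.

-1.30 mm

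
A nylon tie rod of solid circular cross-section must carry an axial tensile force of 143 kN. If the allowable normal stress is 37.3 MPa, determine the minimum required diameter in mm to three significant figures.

69.9 mm

Required area A ≥ P/σ_allow = 143000/37.3 = 3834 mm².
For a solid circular section, d ≥ √(4A/π) = 69.87 mm.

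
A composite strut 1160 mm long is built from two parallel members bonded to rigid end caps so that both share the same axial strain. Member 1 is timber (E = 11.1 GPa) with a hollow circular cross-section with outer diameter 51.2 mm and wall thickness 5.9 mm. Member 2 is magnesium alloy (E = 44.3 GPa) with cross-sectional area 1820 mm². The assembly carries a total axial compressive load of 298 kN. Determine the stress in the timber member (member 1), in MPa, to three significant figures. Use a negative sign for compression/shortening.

A_1 = 839.7 mm².
Equal strain + equilibrium ⇒ each member carries load in proportion to AE: A₁E₁ = 9320000 N, A₂E₂ = 80630000 N, ΣAE = 89950000 N.
σ₁ = P·E₁/ΣAE = -298000·11100/89950000 = -36.78 MPa.

-36.8 MPa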